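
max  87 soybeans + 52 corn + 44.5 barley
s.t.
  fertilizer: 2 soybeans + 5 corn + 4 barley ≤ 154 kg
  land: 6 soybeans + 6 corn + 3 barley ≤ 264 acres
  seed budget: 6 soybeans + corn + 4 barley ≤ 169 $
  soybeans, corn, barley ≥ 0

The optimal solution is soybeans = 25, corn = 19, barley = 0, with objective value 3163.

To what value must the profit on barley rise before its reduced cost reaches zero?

50.5

Binding: land and seed budget. Non-binding: fertilizer (9 unused).
Slack constraints have shadow price 0 (complementary slackness).
From A_Bᵀ y = c: 6·y_land + 6·y_seed budget = 87; 6·y_land + 1·y_seed budget = 52.
→ y_land = 7.5 and y_seed budget = 7.
barley enters the basis when its profit ≥ yᵀa₃ = 7.5·3 + 7·4 = 50.5.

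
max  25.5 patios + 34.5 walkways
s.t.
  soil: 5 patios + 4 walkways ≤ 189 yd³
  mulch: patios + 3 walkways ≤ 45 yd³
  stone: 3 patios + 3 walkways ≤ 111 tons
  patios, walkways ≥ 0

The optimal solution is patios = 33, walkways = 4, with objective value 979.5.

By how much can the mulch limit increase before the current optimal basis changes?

66

Binding constraints: mulch, stone. The basis is B = [[1,3],[3,3]] with det -6.
Per unit increase in mulch, x* moves by d = (-0.5, 0.5).
The basis stays optimal until patios reaches 0; allowable increase = 66 yd³.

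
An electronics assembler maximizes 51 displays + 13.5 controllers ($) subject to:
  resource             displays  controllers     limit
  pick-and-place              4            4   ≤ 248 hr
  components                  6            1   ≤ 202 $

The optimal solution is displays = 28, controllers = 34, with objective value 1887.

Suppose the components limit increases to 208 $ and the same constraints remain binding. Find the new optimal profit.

Both pick-and-place and components are binding at x*.
The binding rows give the dual system: 4·y_pick-and-place + 6·y_components = 51 and 4·y_pick-and-place + 1·y_components = 13.5.
This yields shadow prices y_pick-and-place = 1.5, y_components = 7.5.
Δz = y_components·Δb = 7.5 × (6) = 45, so new z* = 1887 + 45 = 1932.

1932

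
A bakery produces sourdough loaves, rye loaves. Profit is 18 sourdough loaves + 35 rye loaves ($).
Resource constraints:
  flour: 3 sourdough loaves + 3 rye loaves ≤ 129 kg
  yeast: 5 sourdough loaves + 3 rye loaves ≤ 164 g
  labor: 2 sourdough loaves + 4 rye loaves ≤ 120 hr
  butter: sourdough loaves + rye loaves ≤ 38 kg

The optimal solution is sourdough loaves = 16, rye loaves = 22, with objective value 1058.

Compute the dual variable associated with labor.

Binding: labor and butter. Non-binding: flour (15 unused), yeast (18 unused).
Slack constraints have shadow price 0 (complementary slackness).
From A_Bᵀ y = c: 2·y_labor + 1·y_butter = 18; 4·y_labor + 1·y_butter = 35.
This yields shadow prices y_labor = 8.5, y_butter = 1.
Shadow price of labor = 8.5.

8.5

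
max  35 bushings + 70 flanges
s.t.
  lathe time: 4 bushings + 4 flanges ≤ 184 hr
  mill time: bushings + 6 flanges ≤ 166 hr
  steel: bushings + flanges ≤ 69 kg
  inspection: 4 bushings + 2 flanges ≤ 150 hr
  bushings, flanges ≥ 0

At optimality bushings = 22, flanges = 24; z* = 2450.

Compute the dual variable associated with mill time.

7

At the optimum: lathe time uses 184 of 184 (binding); mill time uses 166 of 166 (binding); steel uses 46 of 69 (slack = 23); inspection uses 136 of 150 (slack = 14).
Since steel, inspection are not tight, their duals are 0.
The binding rows give the dual system: 4·y_lathe time + 1·y_mill time = 35 and 4·y_lathe time + 6·y_mill time = 70.
→ y_lathe time = 7 and y_mill time = 7.
Shadow price of mill time = 7.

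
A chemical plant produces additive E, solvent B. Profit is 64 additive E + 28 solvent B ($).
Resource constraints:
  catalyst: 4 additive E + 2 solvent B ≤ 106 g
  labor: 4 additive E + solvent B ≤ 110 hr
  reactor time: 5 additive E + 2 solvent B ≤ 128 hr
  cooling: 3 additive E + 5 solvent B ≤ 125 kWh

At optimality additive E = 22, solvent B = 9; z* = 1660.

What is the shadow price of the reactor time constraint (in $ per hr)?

8

At the optimum: catalyst uses 106 of 106 (binding); labor uses 97 of 110 (slack = 13); reactor time uses 128 of 128 (binding); cooling uses 111 of 125 (slack = 14).
By complementary slackness, y = 0 for the non-binding constraints.
The binding rows give the dual system: 4·y_catalyst + 5·y_reactor time = 64 and 2·y_catalyst + 2·y_reactor time = 28.
→ y_catalyst = 6 and y_reactor time = 8.
Shadow price of reactor time = 8.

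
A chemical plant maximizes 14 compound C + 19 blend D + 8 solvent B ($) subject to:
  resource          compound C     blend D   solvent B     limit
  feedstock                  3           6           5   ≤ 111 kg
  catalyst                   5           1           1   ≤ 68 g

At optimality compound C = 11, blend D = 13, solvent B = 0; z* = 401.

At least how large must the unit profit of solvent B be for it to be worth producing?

16

Both feedstock and catalyst are binding at x*.
The binding rows give the dual system: 3·y_feedstock + 5·y_catalyst = 14 and 6·y_feedstock + 1·y_catalyst = 19.
This yields shadow prices y_feedstock = 3, y_catalyst = 1.
solvent B enters the basis when its profit ≥ yᵀa₃ = 3·5 + 1·1 = 16.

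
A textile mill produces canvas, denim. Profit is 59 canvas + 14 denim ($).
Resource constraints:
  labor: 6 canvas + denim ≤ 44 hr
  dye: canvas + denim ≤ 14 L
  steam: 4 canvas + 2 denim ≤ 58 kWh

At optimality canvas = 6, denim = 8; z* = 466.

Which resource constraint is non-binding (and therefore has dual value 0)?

steam

labor: 44/44 (binding)
dye: 14/14 (binding)
steam: 40/58 (slack 18)
By complementary slackness, a constraint with positive slack has shadow price 0 → steam.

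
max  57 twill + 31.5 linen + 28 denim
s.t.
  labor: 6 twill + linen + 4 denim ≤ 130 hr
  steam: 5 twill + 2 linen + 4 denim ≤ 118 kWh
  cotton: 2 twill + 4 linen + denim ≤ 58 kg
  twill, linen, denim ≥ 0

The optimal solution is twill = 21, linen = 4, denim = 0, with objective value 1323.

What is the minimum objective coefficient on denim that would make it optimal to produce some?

Check each constraint at x*: labor 130/130 (tight); steam 113/118 (slack 5); cotton 58/58 (tight).
Slack constraints have shadow price 0 (complementary slackness).
Dual feasibility on the basic columns requires 6·y_labor + 2·y_cotton = 57, 1·y_labor + 4·y_cotton = 31.5.
Solving: y_labor = 7.5, y_cotton = 6.
denim enters the basis when its profit ≥ yᵀa₃ = 7.5·4 + 6·1 = 36.

36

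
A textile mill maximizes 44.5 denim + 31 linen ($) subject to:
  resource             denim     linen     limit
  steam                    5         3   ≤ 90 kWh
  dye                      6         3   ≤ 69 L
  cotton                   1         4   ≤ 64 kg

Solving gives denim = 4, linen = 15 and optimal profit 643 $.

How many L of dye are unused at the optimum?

dye used = 6·4 + 3·15 = 69; slack = 69 − 69 = 0.

0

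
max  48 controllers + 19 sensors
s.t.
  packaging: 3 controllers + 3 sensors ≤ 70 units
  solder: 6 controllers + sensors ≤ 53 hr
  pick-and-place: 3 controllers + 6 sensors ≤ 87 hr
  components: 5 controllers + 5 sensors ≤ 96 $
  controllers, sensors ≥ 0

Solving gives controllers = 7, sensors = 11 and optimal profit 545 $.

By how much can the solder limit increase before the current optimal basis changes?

13.2

Binding constraints: solder, pick-and-place. The basis is B = [[6,1],[3,6]] with det 33.
Per unit increase in solder, x* moves by d = (0.1818, -0.0909).
The basis stays optimal until components becomes binding; allowable increase = 13.2 hr.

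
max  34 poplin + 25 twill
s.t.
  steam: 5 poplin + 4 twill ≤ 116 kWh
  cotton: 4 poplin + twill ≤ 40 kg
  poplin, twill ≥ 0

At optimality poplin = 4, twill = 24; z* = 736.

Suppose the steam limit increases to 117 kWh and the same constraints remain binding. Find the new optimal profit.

742

Both steam and cotton are binding at x*.
The binding rows give the dual system: 5·y_steam + 4·y_cotton = 34 and 4·y_steam + 1·y_cotton = 25.
→ y_steam = 6 and y_cotton = 1.
Δz = y_steam·Δb = 6 × (1) = 6, so new z* = 736 + 6 = 742.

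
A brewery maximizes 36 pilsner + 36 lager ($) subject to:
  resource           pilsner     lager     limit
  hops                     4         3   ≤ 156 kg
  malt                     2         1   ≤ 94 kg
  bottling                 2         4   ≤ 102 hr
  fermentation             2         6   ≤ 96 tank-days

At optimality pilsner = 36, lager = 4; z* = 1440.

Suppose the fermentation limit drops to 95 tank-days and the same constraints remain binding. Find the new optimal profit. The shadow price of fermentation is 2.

Δb = -1, so new z* = 1440 + (2)·(-1) = 1440 − 2 = 1438.

1438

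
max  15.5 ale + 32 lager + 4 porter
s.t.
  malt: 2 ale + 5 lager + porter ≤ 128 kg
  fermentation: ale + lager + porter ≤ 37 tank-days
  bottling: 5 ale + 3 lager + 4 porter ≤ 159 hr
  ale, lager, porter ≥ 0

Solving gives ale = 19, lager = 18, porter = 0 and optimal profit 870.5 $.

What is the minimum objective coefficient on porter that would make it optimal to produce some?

Check each constraint at x*: malt 128/128 (tight); fermentation 37/37 (tight); bottling 149/159 (slack 10).
Since bottling is not tight, its dual is 0.
Dual feasibility on the basic columns requires 2·y_malt + 1·y_fermentation = 15.5, 5·y_malt + 1·y_fermentation = 32.
This yields shadow prices y_malt = 5.5, y_fermentation = 4.5.
porter enters the basis when its profit ≥ yᵀa₃ = 5.5·1 + 4.5·1 = 10.

10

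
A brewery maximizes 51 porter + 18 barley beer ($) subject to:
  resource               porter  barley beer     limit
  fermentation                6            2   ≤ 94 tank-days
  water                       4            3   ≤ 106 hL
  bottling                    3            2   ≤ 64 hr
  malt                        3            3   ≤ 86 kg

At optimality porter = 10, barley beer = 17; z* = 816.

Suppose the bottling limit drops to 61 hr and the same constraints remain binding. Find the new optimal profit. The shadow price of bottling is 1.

813

Δb = -3, so new z* = 816 + (1)·(-3) = 816 − 3 = 813.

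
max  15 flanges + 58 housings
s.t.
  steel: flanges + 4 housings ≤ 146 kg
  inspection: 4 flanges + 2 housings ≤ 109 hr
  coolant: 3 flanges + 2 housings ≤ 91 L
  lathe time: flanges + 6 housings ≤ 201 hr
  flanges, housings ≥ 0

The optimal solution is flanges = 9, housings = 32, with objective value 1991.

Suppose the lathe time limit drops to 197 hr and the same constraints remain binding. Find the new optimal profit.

Binding: coolant and lathe time. Non-binding: steel (9 unused), inspection (9 unused).
Slack constraints have shadow price 0 (complementary slackness).
Dual feasibility on the basic columns requires 3·y_coolant + 1·y_lathe time = 15, 2·y_coolant + 6·y_lathe time = 58.
→ y_coolant = 2 and y_lathe time = 9.
Δz = y_lathe time·Δb = 9 × (-4) = -36, so new z* = 1991 − 36 = 1955.

1955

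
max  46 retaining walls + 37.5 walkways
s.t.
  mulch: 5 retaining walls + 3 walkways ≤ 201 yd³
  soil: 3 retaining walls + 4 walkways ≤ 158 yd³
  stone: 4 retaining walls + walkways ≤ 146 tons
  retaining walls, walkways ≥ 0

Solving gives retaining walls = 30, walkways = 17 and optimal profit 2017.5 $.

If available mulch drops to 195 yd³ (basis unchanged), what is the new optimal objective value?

Binding: mulch and soil. Non-binding: stone (9 unused).
Slack constraints have shadow price 0 (complementary slackness).
From A_Bᵀ y = c: 5·y_mulch + 3·y_soil = 46; 3·y_mulch + 4·y_soil = 37.5.
This yields shadow prices y_mulch = 6.5, y_soil = 4.5.
Δz = y_mulch·Δb = 6.5 × (-6) = -39, so new z* = 2017.5 − 39 = 1978.5.

1978.5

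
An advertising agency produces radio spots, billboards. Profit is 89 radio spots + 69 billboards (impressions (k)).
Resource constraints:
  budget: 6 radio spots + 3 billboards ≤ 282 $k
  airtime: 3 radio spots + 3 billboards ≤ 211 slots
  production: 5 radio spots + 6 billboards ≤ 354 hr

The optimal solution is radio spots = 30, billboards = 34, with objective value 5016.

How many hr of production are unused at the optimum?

production used = 5·30 + 6·34 = 354; slack = 354 − 354 = 0.

0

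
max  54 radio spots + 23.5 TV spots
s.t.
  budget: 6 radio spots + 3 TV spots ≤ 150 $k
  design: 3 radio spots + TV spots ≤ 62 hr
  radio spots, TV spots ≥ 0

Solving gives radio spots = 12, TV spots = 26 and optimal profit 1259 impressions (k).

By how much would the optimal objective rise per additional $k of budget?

At the optimum: budget uses 150 of 150 (binding); design uses 62 of 62 (binding).
From A_Bᵀ y = c: 6·y_budget + 3·y_design = 54; 3·y_budget + 1·y_design = 23.5.
→ y_budget = 5.5 and y_design = 7.
Shadow price of budget = 5.5.

5.5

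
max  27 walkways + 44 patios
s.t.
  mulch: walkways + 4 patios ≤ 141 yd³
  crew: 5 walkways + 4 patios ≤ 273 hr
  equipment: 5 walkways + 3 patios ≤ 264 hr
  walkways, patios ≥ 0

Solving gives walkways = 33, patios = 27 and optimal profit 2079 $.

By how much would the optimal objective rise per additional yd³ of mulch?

Check each constraint at x*: mulch 141/141 (tight); crew 273/273 (tight); equipment 246/264 (slack 18).
By complementary slackness, y = 0 for the non-binding constraint.
Dual feasibility on the basic columns requires 1·y_mulch + 5·y_crew = 27, 4·y_mulch + 4·y_crew = 44.
Solving: y_mulch = 7, y_crew = 4.
Shadow price of mulch = 7.

7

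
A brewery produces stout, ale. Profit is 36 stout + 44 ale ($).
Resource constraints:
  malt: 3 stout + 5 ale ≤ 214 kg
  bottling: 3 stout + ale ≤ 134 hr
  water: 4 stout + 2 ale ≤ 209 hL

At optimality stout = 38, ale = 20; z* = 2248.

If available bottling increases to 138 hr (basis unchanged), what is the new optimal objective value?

2264

Check each constraint at x*: malt 214/214 (tight); bottling 134/134 (tight); water 192/209 (slack 17).
Slack constraints have shadow price 0 (complementary slackness).
The binding rows give the dual system: 3·y_malt + 3·y_bottling = 36 and 5·y_malt + 1·y_bottling = 44.
This yields shadow prices y_malt = 8, y_bottling = 4.
Δz = y_bottling·Δb = 4 × (4) = 16, so new z* = 2248 + 16 = 2264.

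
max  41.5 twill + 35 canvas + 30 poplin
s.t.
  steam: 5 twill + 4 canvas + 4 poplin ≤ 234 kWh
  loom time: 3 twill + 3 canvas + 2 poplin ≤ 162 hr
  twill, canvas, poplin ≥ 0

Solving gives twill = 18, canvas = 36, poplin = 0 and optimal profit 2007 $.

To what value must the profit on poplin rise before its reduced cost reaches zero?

32

Both steam and loom time are binding at x*.
The binding rows give the dual system: 5·y_steam + 3·y_loom time = 41.5 and 4·y_steam + 3·y_loom time = 35.
Solving: y_steam = 6.5, y_loom time = 3.
poplin enters the basis when its profit ≥ yᵀa₃ = 6.5·4 + 3·2 = 32.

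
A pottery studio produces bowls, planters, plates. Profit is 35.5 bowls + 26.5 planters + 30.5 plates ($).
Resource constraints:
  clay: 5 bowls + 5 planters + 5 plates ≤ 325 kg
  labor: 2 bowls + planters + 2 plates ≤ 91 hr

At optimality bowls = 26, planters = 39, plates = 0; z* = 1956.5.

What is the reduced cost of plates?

-5

Both clay and labor are binding at x*.
From A_Bᵀ y = c: 5·y_clay + 2·y_labor = 35.5; 5·y_clay + 1·y_labor = 26.5.
→ y_clay = 3.5 and y_labor = 9.
Reduced cost of plates: c₃ − yᵀa₃ = 30.5 − (3.5·5 + 9·2) = 30.5 − 35.5 = -5.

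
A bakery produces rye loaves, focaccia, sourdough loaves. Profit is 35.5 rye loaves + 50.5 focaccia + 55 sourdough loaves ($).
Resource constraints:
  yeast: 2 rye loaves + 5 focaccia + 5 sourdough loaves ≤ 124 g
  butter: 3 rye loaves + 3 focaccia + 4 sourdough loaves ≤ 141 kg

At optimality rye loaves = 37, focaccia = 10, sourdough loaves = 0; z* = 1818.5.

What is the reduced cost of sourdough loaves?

-4

Check each constraint at x*: yeast 124/124 (tight); butter 141/141 (tight).
From A_Bᵀ y = c: 2·y_yeast + 3·y_butter = 35.5; 5·y_yeast + 3·y_butter = 50.5.
Solving: y_yeast = 5, y_butter = 8.5.
Reduced cost of sourdough loaves: c₃ − yᵀa₃ = 55 − (5·5 + 8.5·4) = 55 − 59 = -4.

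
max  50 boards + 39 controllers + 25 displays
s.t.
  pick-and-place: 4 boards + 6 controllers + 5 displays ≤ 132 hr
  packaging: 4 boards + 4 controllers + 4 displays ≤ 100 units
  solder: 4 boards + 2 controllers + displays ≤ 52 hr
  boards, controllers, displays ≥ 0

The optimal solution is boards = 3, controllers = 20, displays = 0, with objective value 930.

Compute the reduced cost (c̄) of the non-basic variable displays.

Binding: pick-and-place and solder. Non-binding: packaging (8 unused).
By complementary slackness, y = 0 for the non-binding constraint.
From A_Bᵀ y = c: 4·y_pick-and-place + 4·y_solder = 50; 6·y_pick-and-place + 2·y_solder = 39.
This yields shadow prices y_pick-and-place = 3.5, y_solder = 9.
Reduced cost of displays: c₃ − yᵀa₃ = 25 − (3.5·5 + 9·1) = 25 − 26.5 = -1.5.

-1.5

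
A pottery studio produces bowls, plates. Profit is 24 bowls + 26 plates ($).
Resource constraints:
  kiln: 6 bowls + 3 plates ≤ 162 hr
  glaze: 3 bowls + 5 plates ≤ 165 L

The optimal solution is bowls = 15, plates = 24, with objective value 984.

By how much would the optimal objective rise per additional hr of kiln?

At the optimum: kiln uses 162 of 162 (binding); glaze uses 165 of 165 (binding).
From A_Bᵀ y = c: 6·y_kiln + 3·y_glaze = 24; 3·y_kiln + 5·y_glaze = 26.
→ y_kiln = 2 and y_glaze = 4.
Shadow price of kiln = 2.

2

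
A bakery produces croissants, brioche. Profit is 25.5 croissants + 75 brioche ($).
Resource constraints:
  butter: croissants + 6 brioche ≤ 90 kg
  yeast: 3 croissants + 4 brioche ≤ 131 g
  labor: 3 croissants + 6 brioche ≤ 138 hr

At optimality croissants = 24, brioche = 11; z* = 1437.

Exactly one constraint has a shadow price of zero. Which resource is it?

butter: 90/90 (binding)
yeast: 116/131 (slack 15)
labor: 138/138 (binding)
By complementary slackness, a constraint with positive slack has shadow price 0 → yeast.

yeast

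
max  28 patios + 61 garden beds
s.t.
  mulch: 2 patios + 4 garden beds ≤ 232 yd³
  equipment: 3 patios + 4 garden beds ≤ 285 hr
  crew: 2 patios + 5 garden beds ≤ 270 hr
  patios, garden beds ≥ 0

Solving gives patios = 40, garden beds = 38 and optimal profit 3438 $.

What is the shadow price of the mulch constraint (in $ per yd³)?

Check each constraint at x*: mulch 232/232 (tight); equipment 272/285 (slack 13); crew 270/270 (tight).
Since equipment is not tight, its dual is 0.
The binding rows give the dual system: 2·y_mulch + 2·y_crew = 28 and 4·y_mulch + 5·y_crew = 61.
→ y_mulch = 9 and y_crew = 5.
Shadow price of mulch = 9.

9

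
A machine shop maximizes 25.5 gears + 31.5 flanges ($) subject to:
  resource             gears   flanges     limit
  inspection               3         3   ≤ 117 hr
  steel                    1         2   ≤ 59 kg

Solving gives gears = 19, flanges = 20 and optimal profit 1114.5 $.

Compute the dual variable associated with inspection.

6.5

Check each constraint at x*: inspection 117/117 (tight); steel 59/59 (tight).
The binding rows give the dual system: 3·y_inspection + 1·y_steel = 25.5 and 3·y_inspection + 2·y_steel = 31.5.
→ y_inspection = 6.5 and y_steel = 6.
Shadow price of inspection = 6.5.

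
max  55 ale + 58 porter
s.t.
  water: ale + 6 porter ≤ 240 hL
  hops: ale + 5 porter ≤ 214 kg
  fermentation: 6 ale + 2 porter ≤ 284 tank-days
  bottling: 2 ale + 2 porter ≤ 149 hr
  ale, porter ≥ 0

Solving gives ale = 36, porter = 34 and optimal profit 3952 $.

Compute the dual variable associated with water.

At the optimum: water uses 240 of 240 (binding); hops uses 206 of 214 (slack = 8); fermentation uses 284 of 284 (binding); bottling uses 140 of 149 (slack = 9).
Since hops, bottling are not tight, their duals are 0.
The binding rows give the dual system: 1·y_water + 6·y_fermentation = 55 and 6·y_water + 2·y_fermentation = 58.
→ y_water = 7 and y_fermentation = 8.
Shadow price of water = 7.

7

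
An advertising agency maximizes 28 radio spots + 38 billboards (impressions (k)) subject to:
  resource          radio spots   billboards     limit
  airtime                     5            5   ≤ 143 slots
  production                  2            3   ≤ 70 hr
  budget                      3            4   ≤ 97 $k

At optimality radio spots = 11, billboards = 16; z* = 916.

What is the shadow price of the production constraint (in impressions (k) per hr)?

Check each constraint at x*: airtime 135/143 (slack 8); production 70/70 (tight); budget 97/97 (tight).
By complementary slackness, y = 0 for the non-binding constraint.
From A_Bᵀ y = c: 2·y_production + 3·y_budget = 28; 3·y_production + 4·y_budget = 38.
This yields shadow prices y_production = 2, y_budget = 8.
Shadow price of production = 2.

2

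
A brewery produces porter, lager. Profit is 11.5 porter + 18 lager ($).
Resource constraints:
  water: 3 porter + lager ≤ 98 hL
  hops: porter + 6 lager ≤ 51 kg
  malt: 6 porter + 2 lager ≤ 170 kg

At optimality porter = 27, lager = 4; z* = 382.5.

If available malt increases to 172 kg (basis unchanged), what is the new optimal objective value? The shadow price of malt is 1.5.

Δb = 2, so new z* = 382.5 + (1.5)·(2) = 382.5 + 3 = 385.5.

385.5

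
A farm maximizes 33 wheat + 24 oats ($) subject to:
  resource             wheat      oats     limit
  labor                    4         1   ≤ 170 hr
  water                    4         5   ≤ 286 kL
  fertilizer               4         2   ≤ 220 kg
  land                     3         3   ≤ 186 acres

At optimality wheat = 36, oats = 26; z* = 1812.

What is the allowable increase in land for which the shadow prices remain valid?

6.75

Binding constraints: labor, land. The basis is B = [[4,1],[3,3]] with det 9.
Per unit increase in land, x* moves by d = (-0.1111, 0.4444).
The basis stays optimal until water becomes binding; allowable increase = 6.75 acres.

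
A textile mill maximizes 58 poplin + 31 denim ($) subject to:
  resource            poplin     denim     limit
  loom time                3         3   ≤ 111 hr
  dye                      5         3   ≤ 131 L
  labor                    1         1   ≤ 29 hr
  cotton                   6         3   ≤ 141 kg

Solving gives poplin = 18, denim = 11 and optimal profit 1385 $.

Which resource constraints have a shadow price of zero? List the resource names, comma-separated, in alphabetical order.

loom time: 87/111 (slack 24)
dye: 123/131 (slack 8)
labor: 29/29 (binding)
cotton: 141/141 (binding)
By complementary slackness, a constraint with positive slack has shadow price 0 → dye, loom time.

dye, loom time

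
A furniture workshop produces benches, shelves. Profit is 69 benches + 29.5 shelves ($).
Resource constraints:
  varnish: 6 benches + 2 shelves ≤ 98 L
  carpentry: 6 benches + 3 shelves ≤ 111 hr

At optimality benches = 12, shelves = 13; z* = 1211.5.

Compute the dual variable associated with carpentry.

6.5

Check each constraint at x*: varnish 98/98 (tight); carpentry 111/111 (tight).
Dual feasibility on the basic columns requires 6·y_varnish + 6·y_carpentry = 69, 2·y_varnish + 3·y_carpentry = 29.5.
Solving: y_varnish = 5, y_carpentry = 6.5.
Shadow price of carpentry = 6.5.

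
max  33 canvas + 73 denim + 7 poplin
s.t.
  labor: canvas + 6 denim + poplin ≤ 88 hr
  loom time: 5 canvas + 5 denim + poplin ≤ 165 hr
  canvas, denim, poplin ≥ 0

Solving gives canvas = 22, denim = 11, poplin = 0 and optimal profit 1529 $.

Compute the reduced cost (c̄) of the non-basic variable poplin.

-6

At the optimum: labor uses 88 of 88 (binding); loom time uses 165 of 165 (binding).
The binding rows give the dual system: 1·y_labor + 5·y_loom time = 33 and 6·y_labor + 5·y_loom time = 73.
This yields shadow prices y_labor = 8, y_loom time = 5.
Reduced cost of poplin: c₃ − yᵀa₃ = 7 − (8·1 + 5·1) = 7 − 13 = -6.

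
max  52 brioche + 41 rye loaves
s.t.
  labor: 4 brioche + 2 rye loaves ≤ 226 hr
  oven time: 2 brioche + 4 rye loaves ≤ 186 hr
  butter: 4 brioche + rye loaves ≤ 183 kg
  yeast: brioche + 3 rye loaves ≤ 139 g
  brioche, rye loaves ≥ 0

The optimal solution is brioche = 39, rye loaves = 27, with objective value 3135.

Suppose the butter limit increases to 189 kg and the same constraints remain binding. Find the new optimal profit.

Binding: oven time and butter. Non-binding: labor (16 unused), yeast (19 unused).
Since labor, yeast are not tight, their duals are 0.
The binding rows give the dual system: 2·y_oven time + 4·y_butter = 52 and 4·y_oven time + 1·y_butter = 41.
Solving: y_oven time = 8, y_butter = 9.
Δz = y_butter·Δb = 9 × (6) = 54, so new z* = 3135 + 54 = 3189.

3189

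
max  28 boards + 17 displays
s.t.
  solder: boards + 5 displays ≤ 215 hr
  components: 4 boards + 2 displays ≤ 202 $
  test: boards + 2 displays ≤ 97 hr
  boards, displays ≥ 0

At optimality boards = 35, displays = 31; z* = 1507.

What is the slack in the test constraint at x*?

0

test used = 1·35 + 2·31 = 97; slack = 97 − 97 = 0.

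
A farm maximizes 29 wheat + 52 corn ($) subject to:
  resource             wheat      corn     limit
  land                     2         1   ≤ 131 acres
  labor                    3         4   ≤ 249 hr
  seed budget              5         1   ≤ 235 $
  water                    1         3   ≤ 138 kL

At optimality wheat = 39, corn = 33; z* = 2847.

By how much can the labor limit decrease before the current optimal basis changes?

Binding constraints: labor, water. The basis is B = [[3,4],[1,3]] with det 5.
Per unit decrease in labor, x* moves by d = (-0.6, 0.2).
The basis stays optimal until wheat reaches 0; allowable decrease = 65 hr.

65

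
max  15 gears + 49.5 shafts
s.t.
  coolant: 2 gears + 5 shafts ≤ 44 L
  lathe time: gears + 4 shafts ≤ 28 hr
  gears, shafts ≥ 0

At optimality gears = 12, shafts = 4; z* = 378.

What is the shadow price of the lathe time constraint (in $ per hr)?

8

Check each constraint at x*: coolant 44/44 (tight); lathe time 28/28 (tight).
From A_Bᵀ y = c: 2·y_coolant + 1·y_lathe time = 15; 5·y_coolant + 4·y_lathe time = 49.5.
This yields shadow prices y_coolant = 3.5, y_lathe time = 8.
Shadow price of lathe time = 8.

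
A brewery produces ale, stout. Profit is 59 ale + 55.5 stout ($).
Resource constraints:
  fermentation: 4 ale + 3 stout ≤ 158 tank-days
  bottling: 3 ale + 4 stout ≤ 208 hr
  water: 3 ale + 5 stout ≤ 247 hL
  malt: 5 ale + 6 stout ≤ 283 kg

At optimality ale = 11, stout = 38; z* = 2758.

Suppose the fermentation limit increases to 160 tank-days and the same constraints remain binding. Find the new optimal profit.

Check each constraint at x*: fermentation 158/158 (tight); bottling 185/208 (slack 23); water 223/247 (slack 24); malt 283/283 (tight).
By complementary slackness, y = 0 for the non-binding constraints.
Dual feasibility on the basic columns requires 4·y_fermentation + 5·y_malt = 59, 3·y_fermentation + 6·y_malt = 55.5.
Solving: y_fermentation = 8.5, y_malt = 5.
Δz = y_fermentation·Δb = 8.5 × (2) = 17, so new z* = 2758 + 17 = 2775.

2775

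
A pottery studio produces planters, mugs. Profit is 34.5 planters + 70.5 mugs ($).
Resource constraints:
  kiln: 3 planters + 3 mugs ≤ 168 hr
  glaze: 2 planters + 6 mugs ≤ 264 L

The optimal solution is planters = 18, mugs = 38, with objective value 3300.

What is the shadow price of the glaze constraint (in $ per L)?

9

Both kiln and glaze are binding at x*.
The binding rows give the dual system: 3·y_kiln + 2·y_glaze = 34.5 and 3·y_kiln + 6·y_glaze = 70.5.
Solving: y_kiln = 5.5, y_glaze = 9.
Shadow price of glaze = 9.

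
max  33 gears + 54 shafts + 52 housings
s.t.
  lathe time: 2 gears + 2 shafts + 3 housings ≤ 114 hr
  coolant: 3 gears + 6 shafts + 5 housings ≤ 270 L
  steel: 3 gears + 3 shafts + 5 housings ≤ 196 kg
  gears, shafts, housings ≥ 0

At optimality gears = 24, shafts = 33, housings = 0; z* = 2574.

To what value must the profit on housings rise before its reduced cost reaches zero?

Binding: lathe time and coolant. Non-binding: steel (25 unused).
By complementary slackness, y = 0 for the non-binding constraint.
Dual feasibility on the basic columns requires 2·y_lathe time + 3·y_coolant = 33, 2·y_lathe time + 6·y_coolant = 54.
Solving: y_lathe time = 6, y_coolant = 7.
housings enters the basis when its profit ≥ yᵀa₃ = 6·3 + 7·5 = 53.

53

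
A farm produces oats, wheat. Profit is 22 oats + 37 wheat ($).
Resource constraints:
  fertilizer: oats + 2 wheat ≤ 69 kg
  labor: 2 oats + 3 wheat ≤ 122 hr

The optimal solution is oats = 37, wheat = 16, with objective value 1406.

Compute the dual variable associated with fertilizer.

8

At the optimum: fertilizer uses 69 of 69 (binding); labor uses 122 of 122 (binding).
Dual feasibility on the basic columns requires 1·y_fertilizer + 2·y_labor = 22, 2·y_fertilizer + 3·y_labor = 37.
This yields shadow prices y_fertilizer = 8, y_labor = 7.
Shadow price of fertilizer = 8.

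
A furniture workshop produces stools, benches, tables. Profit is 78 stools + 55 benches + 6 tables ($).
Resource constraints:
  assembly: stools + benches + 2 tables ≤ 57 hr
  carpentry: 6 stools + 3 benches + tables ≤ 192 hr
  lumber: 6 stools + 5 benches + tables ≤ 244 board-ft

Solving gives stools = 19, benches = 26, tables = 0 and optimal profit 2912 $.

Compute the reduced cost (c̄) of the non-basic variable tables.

Check each constraint at x*: assembly 45/57 (slack 12); carpentry 192/192 (tight); lumber 244/244 (tight).
By complementary slackness, y = 0 for the non-binding constraint.
From A_Bᵀ y = c: 6·y_carpentry + 6·y_lumber = 78; 3·y_carpentry + 5·y_lumber = 55.
Solving: y_carpentry = 5, y_lumber = 8.
Reduced cost of tables: c₃ − yᵀa₃ = 6 − (5·1 + 8·1) = 6 − 13 = -7.

-7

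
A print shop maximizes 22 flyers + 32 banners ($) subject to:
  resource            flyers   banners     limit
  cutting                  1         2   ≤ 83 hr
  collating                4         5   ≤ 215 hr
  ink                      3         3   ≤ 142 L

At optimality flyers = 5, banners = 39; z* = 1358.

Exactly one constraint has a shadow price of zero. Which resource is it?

cutting: 83/83 (binding)
collating: 215/215 (binding)
ink: 132/142 (slack 10)
By complementary slackness, a constraint with positive slack has shadow price 0 → ink.

ink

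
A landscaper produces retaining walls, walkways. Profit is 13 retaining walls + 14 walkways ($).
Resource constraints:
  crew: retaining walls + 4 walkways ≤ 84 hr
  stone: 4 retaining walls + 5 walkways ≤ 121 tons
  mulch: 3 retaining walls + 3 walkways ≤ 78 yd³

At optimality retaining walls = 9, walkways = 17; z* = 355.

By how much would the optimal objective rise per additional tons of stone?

Binding: stone and mulch. Non-binding: crew (7 unused).
By complementary slackness, y = 0 for the non-binding constraint.
The binding rows give the dual system: 4·y_stone + 3·y_mulch = 13 and 5·y_stone + 3·y_mulch = 14.
→ y_stone = 1 and y_mulch = 3.
Shadow price of stone = 1.

1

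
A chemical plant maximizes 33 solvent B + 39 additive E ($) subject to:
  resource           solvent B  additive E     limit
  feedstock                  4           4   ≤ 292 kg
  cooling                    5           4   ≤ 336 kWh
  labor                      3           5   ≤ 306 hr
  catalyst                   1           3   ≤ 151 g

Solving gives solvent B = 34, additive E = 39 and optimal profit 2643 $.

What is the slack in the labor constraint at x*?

9

labor used = 3·34 + 5·39 = 297; slack = 306 − 297 = 9.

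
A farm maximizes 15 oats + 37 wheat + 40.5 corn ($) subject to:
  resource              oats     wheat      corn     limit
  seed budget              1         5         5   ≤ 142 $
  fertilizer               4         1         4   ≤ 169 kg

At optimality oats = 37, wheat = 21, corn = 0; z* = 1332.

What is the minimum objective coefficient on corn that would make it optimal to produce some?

Both seed budget and fertilizer are binding at x*.
From A_Bᵀ y = c: 1·y_seed budget + 4·y_fertilizer = 15; 5·y_seed budget + 1·y_fertilizer = 37.
Solving: y_seed budget = 7, y_fertilizer = 2.
corn enters the basis when its profit ≥ yᵀa₃ = 7·5 + 2·4 = 43.

43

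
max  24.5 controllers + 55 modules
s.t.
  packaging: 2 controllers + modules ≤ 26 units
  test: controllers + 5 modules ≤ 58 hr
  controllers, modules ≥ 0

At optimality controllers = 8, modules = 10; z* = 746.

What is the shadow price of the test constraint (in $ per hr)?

Both packaging and test are binding at x*.
Dual feasibility on the basic columns requires 2·y_packaging + 1·y_test = 24.5, 1·y_packaging + 5·y_test = 55.
→ y_packaging = 7.5 and y_test = 9.5.
Shadow price of test = 9.5.

9.5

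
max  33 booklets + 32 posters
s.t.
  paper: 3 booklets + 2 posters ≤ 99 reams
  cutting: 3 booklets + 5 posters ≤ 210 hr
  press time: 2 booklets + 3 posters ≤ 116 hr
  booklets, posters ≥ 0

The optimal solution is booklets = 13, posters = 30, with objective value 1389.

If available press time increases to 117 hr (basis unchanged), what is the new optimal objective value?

At the optimum: paper uses 99 of 99 (binding); cutting uses 189 of 210 (slack = 21); press time uses 116 of 116 (binding).
Slack constraints have shadow price 0 (complementary slackness).
Dual feasibility on the basic columns requires 3·y_paper + 2·y_press time = 33, 2·y_paper + 3·y_press time = 32.
→ y_paper = 7 and y_press time = 6.
Δz = y_press time·Δb = 6 × (1) = 6, so new z* = 1389 + 6 = 1395.

1395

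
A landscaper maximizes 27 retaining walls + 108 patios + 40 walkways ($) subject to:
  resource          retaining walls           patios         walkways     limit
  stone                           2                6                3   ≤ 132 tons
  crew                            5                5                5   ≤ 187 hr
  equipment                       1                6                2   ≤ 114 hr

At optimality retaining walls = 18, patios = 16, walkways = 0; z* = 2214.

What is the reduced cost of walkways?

Binding: stone and equipment. Non-binding: crew (17 unused).
By complementary slackness, y = 0 for the non-binding constraint.
Dual feasibility on the basic columns requires 2·y_stone + 1·y_equipment = 27, 6·y_stone + 6·y_equipment = 108.
Solving: y_stone = 9, y_equipment = 9.
Reduced cost of walkways: c₃ − yᵀa₃ = 40 − (9·3 + 9·2) = 40 − 45 = -5.

-5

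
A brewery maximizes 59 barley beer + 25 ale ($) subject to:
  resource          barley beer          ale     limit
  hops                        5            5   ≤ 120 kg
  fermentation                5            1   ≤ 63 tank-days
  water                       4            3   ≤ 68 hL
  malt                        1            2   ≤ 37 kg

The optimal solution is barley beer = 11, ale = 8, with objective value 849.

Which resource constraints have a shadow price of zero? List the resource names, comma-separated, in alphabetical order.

hops, malt

hops: 95/120 (slack 25)
fermentation: 63/63 (binding)
water: 68/68 (binding)
malt: 27/37 (slack 10)
By complementary slackness, a constraint with positive slack has shadow price 0 → hops, malt.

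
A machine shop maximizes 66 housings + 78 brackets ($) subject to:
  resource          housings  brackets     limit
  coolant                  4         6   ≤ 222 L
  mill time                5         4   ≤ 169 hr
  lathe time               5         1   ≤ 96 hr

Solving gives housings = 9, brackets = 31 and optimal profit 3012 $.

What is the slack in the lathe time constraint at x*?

20

lathe time used = 5·9 + 1·31 = 76; slack = 96 − 76 = 20.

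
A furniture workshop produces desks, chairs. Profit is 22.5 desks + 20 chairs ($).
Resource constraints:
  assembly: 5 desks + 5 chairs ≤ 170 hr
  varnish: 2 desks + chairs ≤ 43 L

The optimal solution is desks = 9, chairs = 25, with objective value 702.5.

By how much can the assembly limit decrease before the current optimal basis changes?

Binding constraints: assembly, varnish. The basis is B = [[5,5],[2,1]] with det -5.
Per unit decrease in assembly, x* moves by d = (0.2, -0.4).
The basis stays optimal until chairs reaches 0; allowable decrease = 62.5 hr.

62.5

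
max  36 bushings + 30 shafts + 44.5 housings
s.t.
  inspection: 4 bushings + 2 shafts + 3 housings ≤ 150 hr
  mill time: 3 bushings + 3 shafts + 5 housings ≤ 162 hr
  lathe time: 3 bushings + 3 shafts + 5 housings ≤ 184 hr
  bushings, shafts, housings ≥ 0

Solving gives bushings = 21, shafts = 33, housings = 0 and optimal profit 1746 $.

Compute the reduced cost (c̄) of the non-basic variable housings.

Check each constraint at x*: inspection 150/150 (tight); mill time 162/162 (tight); lathe time 162/184 (slack 22).
Slack constraints have shadow price 0 (complementary slackness).
The binding rows give the dual system: 4·y_inspection + 3·y_mill time = 36 and 2·y_inspection + 3·y_mill time = 30.
Solving: y_inspection = 3, y_mill time = 8.
Reduced cost of housings: c₃ − yᵀa₃ = 44.5 − (3·3 + 8·5) = 44.5 − 49 = -4.5.

-4.5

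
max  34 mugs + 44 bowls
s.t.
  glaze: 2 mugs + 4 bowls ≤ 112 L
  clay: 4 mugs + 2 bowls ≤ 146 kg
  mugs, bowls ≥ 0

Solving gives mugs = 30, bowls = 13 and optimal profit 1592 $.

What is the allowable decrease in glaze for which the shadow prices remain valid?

39

Binding constraints: glaze, clay. The basis is B = [[2,4],[4,2]] with det -12.
Per unit decrease in glaze, x* moves by d = (0.1667, -0.3333).
The basis stays optimal until bowls reaches 0; allowable decrease = 39 L.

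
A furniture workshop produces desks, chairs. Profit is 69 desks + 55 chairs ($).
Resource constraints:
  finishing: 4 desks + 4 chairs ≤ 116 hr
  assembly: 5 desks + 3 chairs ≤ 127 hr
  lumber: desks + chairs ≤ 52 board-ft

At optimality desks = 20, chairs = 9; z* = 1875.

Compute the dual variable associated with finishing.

8.5

Check each constraint at x*: finishing 116/116 (tight); assembly 127/127 (tight); lumber 29/52 (slack 23).
Slack constraints have shadow price 0 (complementary slackness).
From A_Bᵀ y = c: 4·y_finishing + 5·y_assembly = 69; 4·y_finishing + 3·y_assembly = 55.
→ y_finishing = 8.5 and y_assembly = 7.
Shadow price of finishing = 8.5.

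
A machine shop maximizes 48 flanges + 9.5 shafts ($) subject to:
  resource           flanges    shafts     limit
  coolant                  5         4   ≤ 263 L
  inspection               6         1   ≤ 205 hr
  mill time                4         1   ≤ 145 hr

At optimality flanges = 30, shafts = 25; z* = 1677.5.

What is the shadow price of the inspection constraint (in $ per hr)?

Binding: inspection and mill time. Non-binding: coolant (13 unused).
Since coolant is not tight, its dual is 0.
The binding rows give the dual system: 6·y_inspection + 4·y_mill time = 48 and 1·y_inspection + 1·y_mill time = 9.5.
This yields shadow prices y_inspection = 5, y_mill time = 4.5.
Shadow price of inspection = 5.

5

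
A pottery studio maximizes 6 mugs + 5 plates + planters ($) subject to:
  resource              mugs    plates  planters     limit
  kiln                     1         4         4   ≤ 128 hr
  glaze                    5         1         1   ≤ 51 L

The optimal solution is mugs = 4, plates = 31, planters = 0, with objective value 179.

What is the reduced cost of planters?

-4

Check each constraint at x*: kiln 128/128 (tight); glaze 51/51 (tight).
From A_Bᵀ y = c: 1·y_kiln + 5·y_glaze = 6; 4·y_kiln + 1·y_glaze = 5.
Solving: y_kiln = 1, y_glaze = 1.
Reduced cost of planters: c₃ − yᵀa₃ = 1 − (1·4 + 1·1) = 1 − 5 = -4.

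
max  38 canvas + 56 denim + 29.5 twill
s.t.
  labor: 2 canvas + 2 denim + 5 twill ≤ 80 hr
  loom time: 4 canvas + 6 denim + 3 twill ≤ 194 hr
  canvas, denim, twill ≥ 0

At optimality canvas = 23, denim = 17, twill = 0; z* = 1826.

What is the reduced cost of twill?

At the optimum: labor uses 80 of 80 (binding); loom time uses 194 of 194 (binding).
The binding rows give the dual system: 2·y_labor + 4·y_loom time = 38 and 2·y_labor + 6·y_loom time = 56.
Solving: y_labor = 1, y_loom time = 9.
Reduced cost of twill: c₃ − yᵀa₃ = 29.5 − (1·5 + 9·3) = 29.5 − 32 = -2.5.

-2.5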